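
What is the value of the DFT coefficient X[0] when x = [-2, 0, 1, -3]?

X[0] = Σ(n=0 to 3) x[n] · ω_4^0 = Σ x[n]
= (-2) + (0) + (1) + (-3)

X[0] = -4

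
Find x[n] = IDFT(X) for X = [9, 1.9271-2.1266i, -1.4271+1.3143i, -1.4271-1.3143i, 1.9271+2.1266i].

x[n] = (1/5) Σ(k=0 to 4) X[k] · e^(2πikn/5)

Computing each x[n]:
x[0] = 2
x[1] = 3
x[2] = 2
x[3] = 0
x[4] = 2

x = [2, 3, 2, 0, 2]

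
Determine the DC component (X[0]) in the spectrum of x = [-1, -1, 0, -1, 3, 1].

X[0] = Σ(n=0 to 5) x[n] · ω_6^0 = Σ x[n]
= (-1) + (-1) + (0) + (-1) + (3) + (1)

X[0] = 1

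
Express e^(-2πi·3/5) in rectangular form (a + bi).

ω_5^3 = e^(-2πi·3/5)
= cos(-2π·3/5) + i·sin(-2π·3/5)
= cos(-6π/5) + i·sin(-6π/5)

ω_5^3 = cos(-6π/5) + i·sin(-6π/5) = -0.8090+0.5878i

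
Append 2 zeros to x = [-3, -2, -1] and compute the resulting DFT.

Original 3-point DFT: [-6, -1.5000+0.8660i, -1.5000-0.8660i]
Zero-padded 5-point DFT provides frequency interpolation.

DFT_5([x, 0, ...]) = [-6, -2.8090+2.4899i, -1.6910+0.2245i, -1.6910-0.2245i, -2.8090-2.4899i]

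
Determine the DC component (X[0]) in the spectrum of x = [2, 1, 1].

X[0] = Σ(n=0 to 2) x[n] · ω_3^0 = Σ x[n]
= (2) + (1) + (1)

X[0] = 4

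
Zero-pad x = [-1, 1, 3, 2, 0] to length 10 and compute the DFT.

Original 5-point DFT: [5, -4.7361-1.5388i, -0.2639+0.3633i, -0.2639-0.3633i, -4.7361+1.5388i]
Zero-padded 10-point DFT provides frequency interpolation.

DFT_10([x, 0, ...]) = [5, 0.1180-5.3431i, -4.7361-1.5388i, -2.1180+1.9879i, -0.2639+0.3633i, -1, -0.2639-0.3633i, -2.1180-1.9879i, -4.7361+1.5388i, 0.1180+5.3431i]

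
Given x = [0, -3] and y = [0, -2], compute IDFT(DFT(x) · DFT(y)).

(x ⊛ y)[n] = Σ(m=0 to 1) x[m] · y[(n-m) mod 2]

Computing each output sample:
(x ⊛ y)[0] = 6
(x ⊛ y)[1] = 0

x ⊛ y = [6, 0]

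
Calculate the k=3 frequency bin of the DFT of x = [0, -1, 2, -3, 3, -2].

X[3] = Σ(n=0 to 5) x[n] · ω_6^(3n) where ω_6 = e^(-2πi/6)
= (0)·ω_6^0 + (-1)·ω_6^3 + (2)·ω_6^6 + (-3)·ω_6^9 + (3)·ω_6^12 + (-2)·ω_6^15

X[3] = 11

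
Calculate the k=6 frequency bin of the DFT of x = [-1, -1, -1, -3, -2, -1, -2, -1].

X[6] = Σ(n=0 to 7) x[n] · ω_8^(6n) where ω_8 = e^(-2πi/8)
= (-1)·ω_8^0 + (-1)·ω_8^6 + (-1)·ω_8^12 + (-3)·ω_8^18 + (-2)·ω_8^24 + (-1)·ω_8^30 + (-2)·ω_8^36 + (-1)·ω_8^42

X[6] = 2i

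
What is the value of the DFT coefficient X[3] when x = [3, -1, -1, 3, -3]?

X[3] = Σ(n=0 to 4) x[n] · ω_5^(3n) where ω_5 = e^(-2πi/5)
= (3)·ω_5^0 + (-1)·ω_5^3 + (-1)·ω_5^6 + (3)·ω_5^9 + (-3)·ω_5^12

X[3] = 6.8541+4.9798i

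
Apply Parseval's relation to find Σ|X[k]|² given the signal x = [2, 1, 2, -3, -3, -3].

Parseval: Σ|x[n]|² = (1/N)Σ|X[k]|², so Σ|X[k]|² = N·Σ|x[n]|² = 6·36.0000

Σ|X[k]|² = N·Σ|x[n]|² = 6·36.0000 = 216.0000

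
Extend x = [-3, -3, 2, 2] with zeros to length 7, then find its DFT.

Original 4-point DFT: [-2, -5+5i, 0, -5-5i]
Zero-padded 7-point DFT provides frequency interpolation.

DFT_7([x, 0, ...]) = [-2, -7.1174-0.4721i, -2.8874+5.3562i, 0.5048+0.9155i, 0.5048-0.9155i, -2.8874-5.3562i, -7.1174+0.4721i]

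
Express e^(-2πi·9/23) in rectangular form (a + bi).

ω_23^9 = e^(-2πi·9/23)
= cos(-2π·9/23) + i·sin(-2π·9/23)
= cos(-18π/23) + i·sin(-18π/23)

ω_23^9 = cos(-18π/23) + i·sin(-18π/23) = -0.7757-0.6311i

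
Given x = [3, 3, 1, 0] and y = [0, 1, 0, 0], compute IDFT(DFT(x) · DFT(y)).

(x ⊛ y)[n] = Σ(m=0 to 3) x[m] · y[(n-m) mod 4]

Computing each output sample:
(x ⊛ y)[0] = 0
(x ⊛ y)[1] = 3
(x ⊛ y)[2] = 3
(x ⊛ y)[3] = 1

x ⊛ y = [0, 3, 3, 1]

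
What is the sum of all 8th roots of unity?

Sum of all nth roots of unity equals 0 for n > 1 (geometric series with r ≠ 1).

0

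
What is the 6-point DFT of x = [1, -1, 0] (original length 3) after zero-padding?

Original 3-point DFT: [0, 1.5000+0.8660i, 1.5000-0.8660i]
Zero-padded 6-point DFT provides frequency interpolation.

DFT_6([x, 0, ...]) = [0, 0.5000+0.8660i, 1.5000+0.8660i, 2, 1.5000-0.8660i, 0.5000-0.8660i]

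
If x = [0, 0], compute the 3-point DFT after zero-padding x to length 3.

Original 2-point DFT: [0, 0]
Zero-padded 3-point DFT provides frequency interpolation.

DFT_3([x, 0, ...]) = [0, 0, 0]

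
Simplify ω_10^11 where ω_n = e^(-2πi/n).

Since ω_10^10 = 1, powers reduce modulo 10.
11 mod 10 = 1
So ω_10^11 = ω_10^1 = e^(-2πi·1/10)

ω_10^11 = ω_10^1 = 0.8090-0.5878i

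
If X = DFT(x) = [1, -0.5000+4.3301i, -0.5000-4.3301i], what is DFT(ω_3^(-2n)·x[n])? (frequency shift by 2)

Modulation property: DFT(ω_3^(-2n)·x[n]) = X[(k-2) mod 3], so circularly shift X by 2 positions.

X[k-2] = [-0.5000+4.3301i, -0.5000-4.3301i, 1]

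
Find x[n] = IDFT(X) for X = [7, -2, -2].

x[n] = (1/3) Σ(k=0 to 2) X[k] · e^(2πikn/3)

Computing each x[n]:
x[0] = 1
x[1] = 3
x[2] = 3

x = [1, 3, 3]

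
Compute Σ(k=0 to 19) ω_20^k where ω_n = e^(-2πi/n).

Sum of all nth roots of unity equals 0 for n > 1 (geometric series with r ≠ 1).

0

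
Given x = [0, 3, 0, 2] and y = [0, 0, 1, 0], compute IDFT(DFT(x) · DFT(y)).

(x ⊛ y)[n] = Σ(m=0 to 3) x[m] · y[(n-m) mod 4]

Computing each output sample:
(x ⊛ y)[0] = 0
(x ⊛ y)[1] = 2
(x ⊛ y)[2] = 0
(x ⊛ y)[3] = 3

x ⊛ y = [0, 2, 0, 3]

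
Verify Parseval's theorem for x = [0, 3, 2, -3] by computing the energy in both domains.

Time domain:
Σ|x[n]|² = |0|² + |3|² + |2|² + |-3|² = 22.0000

Frequency domain:
(1/4)Σ|X[k]|² = (1/4)(|2|² + |-2-6i|² + |2|² + |-2+6i|²) = (1/4)·88.0000 = 22.0000

Both sides agree, confirming Parseval's theorem.

Σ|x[n]|² = (1/N)Σ|X[k]|² = 22.0000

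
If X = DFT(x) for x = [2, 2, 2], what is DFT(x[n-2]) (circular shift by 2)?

Time shift by 2: X_shifted[k] = ω_3^(2k) · X[k]
Shifted x = [2, 2, 2]

DFT(x[n-2]) = [6, 0, 0]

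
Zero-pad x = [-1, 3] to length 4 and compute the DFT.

Original 2-point DFT: [2, -4]
Zero-padded 4-point DFT provides frequency interpolation.

DFT_4([x, 0, ...]) = [2, -1-3i, -4, -1+3i]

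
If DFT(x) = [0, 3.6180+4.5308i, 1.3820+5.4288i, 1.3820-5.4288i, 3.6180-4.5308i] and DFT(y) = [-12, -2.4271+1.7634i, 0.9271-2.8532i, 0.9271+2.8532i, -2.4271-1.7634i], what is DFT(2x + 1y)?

By linearity: DFT(2x + 1y) = 2·DFT(x) + 1·DFT(y)
= 2·[0, 3.6180+4.5308i, 1.3820+5.4288i, 1.3820-5.4288i, 3.6180-4.5308i] + 1·[-12, -2.4271+1.7634i, 0.9271-2.8532i, 0.9271+2.8532i, -2.4271-1.7634i]

Computing element-wise:
Z[0] = 2·(0) + 1·(-12) = -12
Z[1] = 2·(3.6180+4.5308i) + 1·(-2.4271+1.7634i) = 4.8089+10.8250i
Z[2] = 2·(1.3820+5.4288i) + 1·(0.9271-2.8532i) = 3.6911+8.0044i
Z[3] = 2·(1.3820-5.4288i) + 1·(0.9271+2.8532i) = 3.6911-8.0044i
Z[4] = 2·(3.6180-4.5308i) + 1·(-2.4271-1.7634i) = 4.8089-10.8250i

DFT(2x + 1y) = 2·X + 1·Y = [-12, 4.8089+10.8250i, 3.6911+8.0044i, 3.6911-8.0044i, 4.8089-10.8250i]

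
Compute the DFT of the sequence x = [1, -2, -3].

X[k] = Σ(n=0 to 2) x[n] · ω_3^(nk)
where ω_3 = e^(-2πi/3)

Computing each X[k]:
X[0] = -4
X[1] = 3.5000-0.8660i
X[2] = 3.5000+0.8660i

X = [-4, 3.5000-0.8660i, 3.5000+0.8660i]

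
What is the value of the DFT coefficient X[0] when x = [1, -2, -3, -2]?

X[0] = Σ(n=0 to 3) x[n] · ω_4^0 = Σ x[n]
= (1) + (-2) + (-3) + (-2)

X[0] = -6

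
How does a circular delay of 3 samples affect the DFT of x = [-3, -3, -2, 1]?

Time shift by 3: X_shifted[k] = ω_4^(3k) · X[k]
Shifted x = [-3, -2, 1, -3]

DFT(x[n-3]) = [-7, -4-1i, 3, -4+1i]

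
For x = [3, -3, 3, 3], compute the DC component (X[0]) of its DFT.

X[0] = Σ(n=0 to 3) x[n] · ω_4^0 = Σ x[n]
= (3) + (-3) + (3) + (3)

X[0] = 6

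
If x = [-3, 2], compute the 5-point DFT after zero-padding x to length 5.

Original 2-point DFT: [-1, -5]
Zero-padded 5-point DFT provides frequency interpolation.

DFT_5([x, 0, ...]) = [-1, -2.3820-1.9021i, -4.6180-1.1756i, -4.6180+1.1756i, -2.3820+1.9021i]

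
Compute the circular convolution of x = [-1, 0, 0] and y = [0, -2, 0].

(x ⊛ y)[n] = Σ(m=0 to 2) x[m] · y[(n-m) mod 3]

Computing each output sample:
(x ⊛ y)[0] = 0
(x ⊛ y)[1] = 2
(x ⊛ y)[2] = 0

x ⊛ y = [0, 2, 0]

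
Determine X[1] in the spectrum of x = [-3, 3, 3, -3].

X[1] = Σ(n=0 to 3) x[n] · ω_4^(1n) where ω_4 = e^(-2πi/4)
= (-3)·ω_4^0 + (3)·ω_4^1 + (3)·ω_4^2 + (-3)·ω_4^3

X[1] = -6-6i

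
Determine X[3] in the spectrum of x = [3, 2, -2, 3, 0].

X[3] = Σ(n=0 to 4) x[n] · ω_5^(3n) where ω_5 = e^(-2πi/5)
= (3)·ω_5^0 + (2)·ω_5^3 + (-2)·ω_5^6 + (3)·ω_5^9 + (0)·ω_5^12

X[3] = 1.6910+5.9309i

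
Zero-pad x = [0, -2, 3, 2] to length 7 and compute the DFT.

Original 4-point DFT: [3, -3+4i, 3, -3-4i]
Zero-padded 7-point DFT provides frequency interpolation.

DFT_7([x, 0, ...]) = [3, -3.7165-2.2289i, -1.0109+4.8152i, 3.2274+1.2634i, 3.2274-1.2634i, -1.0109-4.8152i, -3.7165+2.2289i]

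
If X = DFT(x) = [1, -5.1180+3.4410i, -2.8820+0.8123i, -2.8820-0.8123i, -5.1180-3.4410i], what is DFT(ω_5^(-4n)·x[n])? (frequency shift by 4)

Modulation property: DFT(ω_5^(-4n)·x[n]) = X[(k-4) mod 5], so circularly shift X by 4 positions.

X[k-4] = [-5.1180+3.4410i, -2.8820+0.8123i, -2.8820-0.8123i, -5.1180-3.4410i, 1]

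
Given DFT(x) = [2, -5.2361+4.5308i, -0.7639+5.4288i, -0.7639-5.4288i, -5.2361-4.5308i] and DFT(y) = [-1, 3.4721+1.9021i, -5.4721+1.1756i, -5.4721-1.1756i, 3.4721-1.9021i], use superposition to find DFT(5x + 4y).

By linearity: DFT(5x + 4y) = 5·DFT(x) + 4·DFT(y)
= 5·[2, -5.2361+4.5308i, -0.7639+5.4288i, -0.7639-5.4288i, -5.2361-4.5308i] + 4·[-1, 3.4721+1.9021i, -5.4721+1.1756i, -5.4721-1.1756i, 3.4721-1.9021i]

Computing element-wise:
Z[0] = 5·(2) + 4·(-1) = 6
Z[1] = 5·(-5.2361+4.5308i) + 4·(3.4721+1.9021i) = -12.2921+30.2624i
Z[2] = 5·(-0.7639+5.4288i) + 4·(-5.4721+1.1756i) = -25.7079+31.8464i
Z[3] = 5·(-0.7639-5.4288i) + 4·(-5.4721-1.1756i) = -25.7079-31.8464i
Z[4] = 5·(-5.2361-4.5308i) + 4·(3.4721-1.9021i) = -12.2921-30.2624i

DFT(5x + 4y) = 5·X + 4·Y = [6, -12.2921+30.2624i, -25.7079+31.8464i, -25.7079-31.8464i, -12.2921-30.2624i]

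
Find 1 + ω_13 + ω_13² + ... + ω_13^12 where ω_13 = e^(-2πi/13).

Sum of all nth roots of unity equals 0 for n > 1 (geometric series with r ≠ 1).

0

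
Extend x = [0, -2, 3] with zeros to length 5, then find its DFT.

Original 3-point DFT: [1, -0.5000+4.3301i, -0.5000-4.3301i]
Zero-padded 5-point DFT provides frequency interpolation.

DFT_5([x, 0, ...]) = [1, -3.0451+0.1388i, 2.5451+4.0287i, 2.5451-4.0287i, -3.0451-0.1388i]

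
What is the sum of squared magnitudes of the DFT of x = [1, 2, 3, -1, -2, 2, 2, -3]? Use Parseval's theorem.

Parseval: Σ|x[n]|² = (1/N)Σ|X[k]|², so Σ|X[k]|² = N·Σ|x[n]|² = 8·36.0000

Σ|X[k]|² = N·Σ|x[n]|² = 8·36.0000 = 288.0000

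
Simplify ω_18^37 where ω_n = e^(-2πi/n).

Since ω_18^18 = 1, powers reduce modulo 18.
37 mod 18 = 1
So ω_18^37 = ω_18^1 = e^(-2πi·1/18)

ω_18^37 = ω_18^1 = 0.9397-0.3420i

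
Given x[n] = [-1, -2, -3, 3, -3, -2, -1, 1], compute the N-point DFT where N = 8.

X[k] = Σ(n=0 to 7) x[n] · ω_8^(nk)
where ω_8 = e^(-2πi/8)

Computing each X[k]:
X[0] = -8
X[1] = 0.5858+0.5858i
X[2] = 8i
X[3] = 3.4142-3.4142i
X[4] = -8
X[5] = 3.4142+3.4142i
X[6] = -8i
X[7] = 0.5858-0.5858i

X = [-8, 0.5858+0.5858i, 8i, 3.4142-3.4142i, -8, 3.4142+3.4142i, -8i, 0.5858-0.5858i]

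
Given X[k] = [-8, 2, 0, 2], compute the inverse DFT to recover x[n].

x[n] = (1/4) Σ(k=0 to 3) X[k] · e^(2πikn/4)

Computing each x[n]:
x[0] = -1
x[1] = -2
x[2] = -3
x[3] = -2

x = [-1, -2, -3, -2]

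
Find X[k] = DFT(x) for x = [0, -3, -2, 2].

X[k] = Σ(n=0 to 3) x[n] · ω_4^(nk)
where ω_4 = e^(-2πi/4)

Computing each X[k]:
X[0] = -3
X[1] = 2+5i
X[2] = -1
X[3] = 2-5i

X = [-3, 2+5i, -1, 2-5i]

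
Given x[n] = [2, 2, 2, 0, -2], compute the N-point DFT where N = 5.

X[k] = Σ(n=0 to 4) x[n] · ω_5^(nk)
where ω_5 = e^(-2πi/5)

Computing each X[k]:
X[0] = 4
X[1] = 0.3820-4.9798i
X[2] = 2.6180-0.4490i
X[3] = 2.6180+0.4490i
X[4] = 0.3820+4.9798i

X = [4, 0.3820-4.9798i, 2.6180-0.4490i, 2.6180+0.4490i, 0.3820+4.9798i]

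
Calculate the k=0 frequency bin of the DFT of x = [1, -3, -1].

X[0] = Σ(n=0 to 2) x[n] · ω_3^0 = Σ x[n]
= (1) + (-3) + (-1)

X[0] = -3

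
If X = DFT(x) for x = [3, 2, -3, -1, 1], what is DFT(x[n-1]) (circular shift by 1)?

Time shift by 1: X_shifted[k] = ω_5^(1k) · X[k]
Shifted x = [1, 3, 2, -3, -1]

DFT(x[n-1]) = [2, 2.4271-6.7432i, -0.9271+2.4041i, -0.9271-2.4041i, 2.4271+6.7432i]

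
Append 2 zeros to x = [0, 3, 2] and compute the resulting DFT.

Original 3-point DFT: [5, -2.5000-0.8660i, -2.5000+0.8660i]
Zero-padded 5-point DFT provides frequency interpolation.

DFT_5([x, 0, ...]) = [5, -0.6910-4.0287i, -1.8090+0.1388i, -1.8090-0.1388i, -0.6910+4.0287i]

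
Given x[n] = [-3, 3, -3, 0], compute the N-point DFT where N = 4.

X[k] = Σ(n=0 to 3) x[n] · ω_4^(nk)
where ω_4 = e^(-2πi/4)

Computing each X[k]:
X[0] = -3
X[1] = -3i
X[2] = -9
X[3] = 3i

X = [-3, -3i, -9, 3i]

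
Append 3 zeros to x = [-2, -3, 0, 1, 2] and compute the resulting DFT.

Original 5-point DFT: [-2, -3.1180+5.3431i, -0.8820+1.9879i, -0.8820-1.9879i, -3.1180-5.3431i]
Zero-padded 8-point DFT provides frequency interpolation.

DFT_8([x, 0, ...]) = [-2, -6.8284+1.4142i, 4i, -1.1716+1.4142i, 2, -1.1716-1.4142i, -4i, -6.8284-1.4142i]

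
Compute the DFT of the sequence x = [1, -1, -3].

X[k] = Σ(n=0 to 2) x[n] · ω_3^(nk)
where ω_3 = e^(-2πi/3)

Computing each X[k]:
X[0] = -3
X[1] = 3.0000-1.7321i
X[2] = 3.0000+1.7321i

X = [-3, 3.0000-1.7321i, 3.0000+1.7321i]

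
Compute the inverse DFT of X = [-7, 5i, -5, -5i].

x[n] = (1/4) Σ(k=0 to 3) X[k] · e^(2πikn/4)

Computing each x[n]:
x[0] = -3
x[1] = -3
x[2] = -3
x[3] = 2

x = [-3, -3, -3, 2]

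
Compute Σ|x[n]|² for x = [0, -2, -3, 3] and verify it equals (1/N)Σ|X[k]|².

Time domain:
Σ|x[n]|² = |0|² + |-2|² + |-3|² + |3|² = 22.0000

Frequency domain:
(1/4)Σ|X[k]|² = (1/4)(|-2|² + |3+5i|² + |-4|² + |3-5i|²) = (1/4)·88.0000 = 22.0000

Both sides agree, confirming Parseval's theorem.

Σ|x[n]|² = (1/N)Σ|X[k]|² = 22.0000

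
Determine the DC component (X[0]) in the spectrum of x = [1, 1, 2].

X[0] = Σ(n=0 to 2) x[n] · ω_3^0 = Σ x[n]
= (1) + (1) + (2)

X[0] = 4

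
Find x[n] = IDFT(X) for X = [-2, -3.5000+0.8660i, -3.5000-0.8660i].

x[n] = (1/3) Σ(k=0 to 2) X[k] · e^(2πikn/3)

Computing each x[n]:
x[0] = -3
x[1] = 0
x[2] = 1

x = [-3, 0, 1]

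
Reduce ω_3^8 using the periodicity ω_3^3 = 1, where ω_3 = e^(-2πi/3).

Since ω_3^3 = 1, powers reduce modulo 3.
8 mod 3 = 2
So ω_3^8 = ω_3^2 = e^(-2πi·2/3)

ω_3^8 = ω_3^2 = -0.5000+0.8660i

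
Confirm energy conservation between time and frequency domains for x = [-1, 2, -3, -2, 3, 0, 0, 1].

Time domain:
Σ|x[n]|² = |-1|² + |2|² + |-3|² + |-2|² + |3|² + |0|² + |0|² + |1|² = 28.0000

Frequency domain:
(1/8)Σ|X[k]|² = (1/8)(|0|² + |-0.4645+3.7071i|² + |5-3i|² + |-7.5355-2.2929i|² + |-2|² + |-7.5355+2.2929i|² + |5+3i|² + |-0.4645-3.7071i|²) = (1/8)·224.0000 = 28.0000

Both sides agree, confirming Parseval's theorem.

Σ|x[n]|² = (1/N)Σ|X[k]|² = 28.0000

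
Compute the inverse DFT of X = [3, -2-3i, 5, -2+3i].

x[n] = (1/4) Σ(k=0 to 3) X[k] · e^(2πikn/4)

Computing each x[n]:
x[0] = 1
x[1] = 1
x[2] = 3
x[3] = -2

x = [1, 1, 3, -2]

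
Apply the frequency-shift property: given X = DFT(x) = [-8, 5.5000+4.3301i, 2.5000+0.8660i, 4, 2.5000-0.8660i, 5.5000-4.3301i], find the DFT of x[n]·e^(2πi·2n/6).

Modulation property: DFT(ω_6^(-2n)·x[n]) = X[(k-2) mod 6], so circularly shift X by 2 positions.

X[k-2] = [2.5000-0.8660i, 5.5000-4.3301i, -8, 5.5000+4.3301i, 2.5000+0.8660i, 4]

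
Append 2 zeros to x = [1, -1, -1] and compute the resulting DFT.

Original 3-point DFT: [-1, 2, 2]
Zero-padded 5-point DFT provides frequency interpolation.

DFT_5([x, 0, ...]) = [-1, 1.5000+1.5388i, 1.5000-0.3633i, 1.5000+0.3633i, 1.5000-1.5388i]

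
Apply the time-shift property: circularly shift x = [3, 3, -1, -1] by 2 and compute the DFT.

Time shift by 2: X_shifted[k] = ω_4^(2k) · X[k]
Shifted x = [-1, -1, 3, 3]

DFT(x[n-2]) = [4, -4+4i, 0, -4-4i]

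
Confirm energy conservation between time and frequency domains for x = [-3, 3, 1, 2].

Time domain:
Σ|x[n]|² = |-3|² + |3|² + |1|² + |2|² = 23.0000

Frequency domain:
(1/4)Σ|X[k]|² = (1/4)(|3|² + |-4-1i|² + |-7|² + |-4+1i|²) = (1/4)·92.0000 = 23.0000

Both sides agree, confirming Parseval's theorem.

Σ|x[n]|² = (1/N)Σ|X[k]|² = 23.0000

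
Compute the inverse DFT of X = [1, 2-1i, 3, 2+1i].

x[n] = (1/4) Σ(k=0 to 3) X[k] · e^(2πikn/4)

Computing each x[n]:
x[0] = 2
x[1] = 0
x[2] = 0
x[3] = -1

x = [2, 0, 0, -1]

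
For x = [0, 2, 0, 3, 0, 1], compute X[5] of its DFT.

X[5] = Σ(n=0 to 5) x[n] · ω_6^(5n) where ω_6 = e^(-2πi/6)
= (0)·ω_6^0 + (2)·ω_6^5 + (0)·ω_6^10 + (3)·ω_6^15 + (0)·ω_6^20 + (1)·ω_6^25

X[5] = -1.5000+0.8660i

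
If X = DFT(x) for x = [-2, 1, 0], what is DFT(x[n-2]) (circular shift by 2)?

Time shift by 2: X_shifted[k] = ω_3^(2k) · X[k]
Shifted x = [1, 0, -2]

DFT(x[n-2]) = [-1, 2.0000-1.7321i, 2.0000+1.7321i]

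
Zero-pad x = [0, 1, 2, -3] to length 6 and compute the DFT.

Original 4-point DFT: [0, -2-4i, 4, -2+4i]
Zero-padded 6-point DFT provides frequency interpolation.

DFT_6([x, 0, ...]) = [0, 2.5000-2.5981i, -4.5000+0.8660i, 4, -4.5000-0.8660i, 2.5000+2.5981i]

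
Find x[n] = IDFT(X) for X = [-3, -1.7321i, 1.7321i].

x[n] = (1/3) Σ(k=0 to 2) X[k] · e^(2πikn/3)

Computing each x[n]:
x[0] = -1
x[1] = 0
x[2] = -2

x = [-1, 0, -2]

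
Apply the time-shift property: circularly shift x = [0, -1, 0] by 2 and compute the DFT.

Time shift by 2: X_shifted[k] = ω_3^(2k) · X[k]
Shifted x = [-1, 0, 0]

DFT(x[n-2]) = [-1, -1, -1]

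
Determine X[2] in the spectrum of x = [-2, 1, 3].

X[2] = Σ(n=0 to 2) x[n] · ω_3^(2n) where ω_3 = e^(-2πi/3)
= (-2)·ω_3^0 + (1)·ω_3^2 + (3)·ω_3^4

X[2] = -4.0000-1.7321i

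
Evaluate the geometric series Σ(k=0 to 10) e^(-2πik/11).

Sum of all nth roots of unity equals 0 for n > 1 (geometric series with r ≠ 1).

0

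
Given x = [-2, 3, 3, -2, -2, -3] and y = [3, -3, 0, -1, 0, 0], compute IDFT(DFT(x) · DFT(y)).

(x ⊛ y)[n] = Σ(m=0 to 5) x[m] · y[(n-m) mod 6]

Computing each output sample:
(x ⊛ y)[0] = 5
(x ⊛ y)[1] = 17
(x ⊛ y)[2] = 3
(x ⊛ y)[3] = -13
(x ⊛ y)[4] = -3
(x ⊛ y)[5] = -6

x ⊛ y = [5, 17, 3, -13, -3, -6]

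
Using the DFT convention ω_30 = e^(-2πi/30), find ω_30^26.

ω_30^26 = e^(-2πi·26/30)
= cos(-2π·26/30) + i·sin(-2π·26/30)
= cos(-52π/30) + i·sin(-52π/30)

ω_30^26 = cos(-52π/30) + i·sin(-52π/30) = 0.6691+0.7431i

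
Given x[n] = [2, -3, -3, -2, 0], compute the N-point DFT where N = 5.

X[k] = Σ(n=0 to 4) x[n] · ω_5^(nk)
where ω_5 = e^(-2πi/5)

Computing each X[k]:
X[0] = -6
X[1] = 5.1180+3.4410i
X[2] = 2.8820+0.8123i
X[3] = 2.8820-0.8123i
X[4] = 5.1180-3.4410i

X = [-6, 5.1180+3.4410i, 2.8820+0.8123i, 2.8820-0.8123i, 5.1180-3.4410i]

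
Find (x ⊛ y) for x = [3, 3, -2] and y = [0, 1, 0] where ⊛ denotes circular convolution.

(x ⊛ y)[n] = Σ(m=0 to 2) x[m] · y[(n-m) mod 3]

Computing each output sample:
(x ⊛ y)[0] = -2
(x ⊛ y)[1] = 3
(x ⊛ y)[2] = 3

x ⊛ y = [-2, 3, 3]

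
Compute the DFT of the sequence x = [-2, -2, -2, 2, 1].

X[k] = Σ(n=0 to 4) x[n] · ω_5^(nk)
where ω_5 = e^(-2πi/5)

Computing each X[k]:
X[0] = -3
X[1] = -2.3090+5.2043i
X[2] = -1.1910-2.0409i
X[3] = -1.1910+2.0409i
X[4] = -2.3090-5.2043i

X = [-3, -2.3090+5.2043i, -1.1910-2.0409i, -1.1910+2.0409i, -2.3090-5.2043i]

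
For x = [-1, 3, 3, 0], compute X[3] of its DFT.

X[3] = Σ(n=0 to 3) x[n] · ω_4^(3n) where ω_4 = e^(-2πi/4)
= (-1)·ω_4^0 + (3)·ω_4^3 + (3)·ω_4^6 + (0)·ω_4^9

X[3] = -4+3i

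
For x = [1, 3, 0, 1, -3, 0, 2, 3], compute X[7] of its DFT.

X[7] = Σ(n=0 to 7) x[n] · ω_8^(7n) where ω_8 = e^(-2πi/8)
= (1)·ω_8^0 + (3)·ω_8^7 + (0)·ω_8^14 + (1)·ω_8^21 + (-3)·ω_8^28 + (0)·ω_8^35 + (2)·ω_8^42 + (3)·ω_8^49

X[7] = 7.5355-1.2929i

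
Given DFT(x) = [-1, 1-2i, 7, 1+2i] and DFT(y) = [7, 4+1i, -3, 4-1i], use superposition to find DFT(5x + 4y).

By linearity: DFT(5x + 4y) = 5·DFT(x) + 4·DFT(y)
= 5·[-1, 1-2i, 7, 1+2i] + 4·[7, 4+1i, -3, 4-1i]

Computing element-wise:
Z[0] = 5·(-1) + 4·(7) = 23
Z[1] = 5·(1-2i) + 4·(4+1i) = 21-6i
Z[2] = 5·(7) + 4·(-3) = 23
Z[3] = 5·(1+2i) + 4·(4-1i) = 21+6i

DFT(5x + 4y) = 5·X + 4·Y = [23, 21-6i, 23, 21+6i]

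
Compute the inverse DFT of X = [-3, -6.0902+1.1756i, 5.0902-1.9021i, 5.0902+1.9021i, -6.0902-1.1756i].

x[n] = (1/5) Σ(k=0 to 4) X[k] · e^(2πikn/5)

Computing each x[n]:
x[0] = -1
x[1] = -3
x[2] = 1
x[3] = 3
x[4] = -3

x = [-1, -3, 1, 3, -3]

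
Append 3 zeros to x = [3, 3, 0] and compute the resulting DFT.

Original 3-point DFT: [6, 1.5000-2.5981i, 1.5000+2.5981i]
Zero-padded 6-point DFT provides frequency interpolation.

DFT_6([x, 0, ...]) = [6, 4.5000-2.5981i, 1.5000-2.5981i, 0, 1.5000+2.5981i, 4.5000+2.5981i]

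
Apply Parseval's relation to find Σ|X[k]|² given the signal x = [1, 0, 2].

Parseval: Σ|x[n]|² = (1/N)Σ|X[k]|², so Σ|X[k]|² = N·Σ|x[n]|² = 3·5.0000

Σ|X[k]|² = N·Σ|x[n]|² = 3·5.0000 = 15.0000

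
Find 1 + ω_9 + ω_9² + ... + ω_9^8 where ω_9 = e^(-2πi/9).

Sum of all nth roots of unity equals 0 for n > 1 (geometric series with r ≠ 1).

0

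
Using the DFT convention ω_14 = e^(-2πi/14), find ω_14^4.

ω_14^4 = e^(-2πi·4/14)
= cos(-2π·4/14) + i·sin(-2π·4/14)
= cos(-8π/14) + i·sin(-8π/14)

ω_14^4 = cos(-8π/14) + i·sin(-8π/14) = -0.2225-0.9749i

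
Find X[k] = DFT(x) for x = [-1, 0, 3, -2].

X[k] = Σ(n=0 to 3) x[n] · ω_4^(nk)
where ω_4 = e^(-2πi/4)

Computing each X[k]:
X[0] = 0
X[1] = -4-2i
X[2] = 4
X[3] = -4+2i

X = [0, -4-2i, 4, -4+2i]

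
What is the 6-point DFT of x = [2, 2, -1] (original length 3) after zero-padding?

Original 3-point DFT: [3, 1.5000-2.5981i, 1.5000+2.5981i]
Zero-padded 6-point DFT provides frequency interpolation.

DFT_6([x, 0, ...]) = [3, 3.5000-0.8660i, 1.5000-2.5981i, -1, 1.5000+2.5981i, 3.5000+0.8660i]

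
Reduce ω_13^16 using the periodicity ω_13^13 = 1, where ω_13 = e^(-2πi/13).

Since ω_13^13 = 1, powers reduce modulo 13.
16 mod 13 = 3
So ω_13^16 = ω_13^3 = e^(-2πi·3/13)

ω_13^16 = ω_13^3 = 0.1205-0.9927i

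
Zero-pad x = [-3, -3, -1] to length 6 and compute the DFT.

Original 3-point DFT: [-7, -1.0000+1.7321i, -1.0000-1.7321i]
Zero-padded 6-point DFT provides frequency interpolation.

DFT_6([x, 0, ...]) = [-7, -4.0000+3.4641i, -1.0000+1.7321i, -1, -1.0000-1.7321i, -4.0000-3.4641i]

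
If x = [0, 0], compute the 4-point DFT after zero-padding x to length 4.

Original 2-point DFT: [0, 0]
Zero-padded 4-point DFT provides frequency interpolation.

DFT_4([x, 0, ...]) = [0, 0, 0, 0]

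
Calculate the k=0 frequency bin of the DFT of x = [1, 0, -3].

X[0] = Σ(n=0 to 2) x[n] · ω_3^0 = Σ x[n]
= (1) + (0) + (-3)

X[0] = -2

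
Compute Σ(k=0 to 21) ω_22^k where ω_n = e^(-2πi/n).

Sum of all nth roots of unity equals 0 for n > 1 (geometric series with r ≠ 1).

0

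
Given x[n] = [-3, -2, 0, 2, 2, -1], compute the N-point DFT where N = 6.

X[k] = Σ(n=0 to 5) x[n] · ω_6^(nk)
where ω_6 = e^(-2πi/6)

Computing each X[k]:
X[0] = -2
X[1] = -7.5000+2.5981i
X[2] = -0.5000-0.8660i
X[3] = 0
X[4] = -0.5000+0.8660i
X[5] = -7.5000-2.5981i

X = [-2, -7.5000+2.5981i, -0.5000-0.8660i, 0, -0.5000+0.8660i, -7.5000-2.5981i]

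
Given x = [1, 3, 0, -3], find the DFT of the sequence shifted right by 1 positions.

Time shift by 1: X_shifted[k] = ω_4^(1k) · X[k]
Shifted x = [-3, 1, 3, 0]

DFT(x[n-1]) = [1, -6-1i, -1, -6+1i]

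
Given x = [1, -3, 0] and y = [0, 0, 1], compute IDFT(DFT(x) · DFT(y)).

(x ⊛ y)[n] = Σ(m=0 to 2) x[m] · y[(n-m) mod 3]

Computing each output sample:
(x ⊛ y)[0] = -3
(x ⊛ y)[1] = 0
(x ⊛ y)[2] = 1

x ⊛ y = [-3, 0, 1]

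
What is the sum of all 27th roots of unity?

Sum of all nth roots of unity equals 0 for n > 1 (geometric series with r ≠ 1).

0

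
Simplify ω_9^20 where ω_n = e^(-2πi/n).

Since ω_9^9 = 1, powers reduce modulo 9.
20 mod 9 = 2
So ω_9^20 = ω_9^2 = e^(-2πi·2/9)

ω_9^20 = ω_9^2 = 0.1736-0.9848i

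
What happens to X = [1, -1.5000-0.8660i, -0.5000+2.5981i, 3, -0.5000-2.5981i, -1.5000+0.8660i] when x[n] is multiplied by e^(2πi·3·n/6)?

Modulation property: DFT(ω_6^(-3n)·x[n]) = X[(k-3) mod 6], so circularly shift X by 3 positions.

X[k-3] = [3, -0.5000-2.5981i, -1.5000+0.8660i, 1, -1.5000-0.8660i, -0.5000+2.5981i]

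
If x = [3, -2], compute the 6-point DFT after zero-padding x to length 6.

Original 2-point DFT: [1, 5]
Zero-padded 6-point DFT provides frequency interpolation.

DFT_6([x, 0, ...]) = [1, 2.0000+1.7321i, 4.0000+1.7321i, 5, 4.0000-1.7321i, 2.0000-1.7321i]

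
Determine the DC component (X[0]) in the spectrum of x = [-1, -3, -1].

X[0] = Σ(n=0 to 2) x[n] · ω_3^0 = Σ x[n]
= (-1) + (-3) + (-1)

X[0] = -5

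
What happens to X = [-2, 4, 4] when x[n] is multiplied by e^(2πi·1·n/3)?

Modulation property: DFT(ω_3^(-1n)·x[n]) = X[(k-1) mod 3], so circularly shift X by 1 positions.

X[k-1] = [4, -2, 4]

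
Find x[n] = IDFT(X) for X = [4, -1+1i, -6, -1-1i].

x[n] = (1/4) Σ(k=0 to 3) X[k] · e^(2πikn/4)

Computing each x[n]:
x[0] = -1
x[1] = 2
x[2] = 0
x[3] = 3

x = [-1, 2, 0, 3]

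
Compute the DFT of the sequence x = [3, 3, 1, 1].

X[k] = Σ(n=0 to 3) x[n] · ω_4^(nk)
where ω_4 = e^(-2πi/4)

Computing each X[k]:
X[0] = 8
X[1] = 2-2i
X[2] = 0
X[3] = 2+2i

X = [8, 2-2i, 0, 2+2i]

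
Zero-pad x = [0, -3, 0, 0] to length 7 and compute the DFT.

Original 4-point DFT: [-3, 3i, 3, -3i]
Zero-padded 7-point DFT provides frequency interpolation.

DFT_7([x, 0, ...]) = [-3, -1.8705+2.3455i, 0.6676+2.9248i, 2.7029+1.3017i, 2.7029-1.3017i, 0.6676-2.9248i, -1.8705-2.3455i]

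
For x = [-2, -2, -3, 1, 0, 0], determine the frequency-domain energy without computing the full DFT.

Parseval: Σ|x[n]|² = (1/N)Σ|X[k]|², so Σ|X[k]|² = N·Σ|x[n]|² = 6·18.0000

Σ|X[k]|² = N·Σ|x[n]|² = 6·18.0000 = 108.0000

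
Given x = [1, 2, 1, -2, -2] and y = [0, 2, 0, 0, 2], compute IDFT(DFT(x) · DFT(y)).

(x ⊛ y)[n] = Σ(m=0 to 4) x[m] · y[(n-m) mod 5]

Computing each output sample:
(x ⊛ y)[0] = 0
(x ⊛ y)[1] = 4
(x ⊛ y)[2] = 0
(x ⊛ y)[3] = -2
(x ⊛ y)[4] = -2

x ⊛ y = [0, 4, 0, -2, -2]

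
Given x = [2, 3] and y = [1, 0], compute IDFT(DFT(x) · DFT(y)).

(x ⊛ y)[n] = Σ(m=0 to 1) x[m] · y[(n-m) mod 2]

Computing each output sample:
(x ⊛ y)[0] = 2
(x ⊛ y)[1] = 3

x ⊛ y = [2, 3]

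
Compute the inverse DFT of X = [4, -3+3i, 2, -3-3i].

x[n] = (1/4) Σ(k=0 to 3) X[k] · e^(2πikn/4)

Computing each x[n]:
x[0] = 0
x[1] = -1
x[2] = 3
x[3] = 2

x = [0, -1, 3, 2]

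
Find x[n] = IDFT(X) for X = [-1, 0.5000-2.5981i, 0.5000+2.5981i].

x[n] = (1/3) Σ(k=0 to 2) X[k] · e^(2πikn/3)

Computing each x[n]:
x[0] = 0
x[1] = 1
x[2] = -2

x = [0, 1, -2]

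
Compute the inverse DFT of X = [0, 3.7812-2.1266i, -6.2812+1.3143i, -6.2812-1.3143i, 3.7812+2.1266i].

x[n] = (1/5) Σ(k=0 to 4) X[k] · e^(2πikn/5)

Computing each x[n]:
x[0] = -1
x[1] = 3
x[2] = -1
x[3] = -3
x[4] = 2

x = [-1, 3, -1, -3, 2]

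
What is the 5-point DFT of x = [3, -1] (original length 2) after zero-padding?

Original 2-point DFT: [2, 4]
Zero-padded 5-point DFT provides frequency interpolation.

DFT_5([x, 0, ...]) = [2, 2.6910+0.9511i, 3.8090+0.5878i, 3.8090-0.5878i, 2.6910-0.9511i]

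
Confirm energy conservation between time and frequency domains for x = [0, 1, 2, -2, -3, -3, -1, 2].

Time domain:
Σ|x[n]|² = |0|² + |1|² + |2|² + |-2|² + |-3|² + |-3|² + |-1|² + |2|² = 32.0000

Frequency domain:
(1/8)Σ|X[k]|² = (1/8)(|-4|² + |8.6569-3.0000i|² + |-4+2i|² + |-2.6569+3.0000i|² + |0|² + |-2.6569-3.0000i|² + |-4-2i|² + |8.6569+3.0000i|²) = (1/8)·256.0000 = 32.0000

Both sides agree, confirming Parseval's theorem.

Σ|x[n]|² = (1/N)Σ|X[k]|² = 32.0000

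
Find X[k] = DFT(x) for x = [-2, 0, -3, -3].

X[k] = Σ(n=0 to 3) x[n] · ω_4^(nk)
where ω_4 = e^(-2πi/4)

Computing each X[k]:
X[0] = -8
X[1] = 1-3i
X[2] = -2
X[3] = 1+3i

X = [-8, 1-3i, -2, 1+3i]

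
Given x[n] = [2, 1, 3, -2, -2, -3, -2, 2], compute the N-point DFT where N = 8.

X[k] = Σ(n=0 to 7) x[n] · ω_8^(nk)
where ω_8 = e^(-2πi/8)

Computing each X[k]:
X[0] = -1
X[1] = 9.6569-5.0000i
X[2] = -1+2i
X[3] = -1.6569+5.0000i
X[4] = 3
X[5] = -1.6569-5.0000i
X[6] = -1-2i
X[7] = 9.6569+5.0000i

X = [-1, 9.6569-5.0000i, -1+2i, -1.6569+5.0000i, 3, -1.6569-5.0000i, -1-2i, 9.6569+5.0000i]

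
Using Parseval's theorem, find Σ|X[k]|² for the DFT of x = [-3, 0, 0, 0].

Parseval: Σ|x[n]|² = (1/N)Σ|X[k]|², so Σ|X[k]|² = N·Σ|x[n]|² = 4·9.0000

Σ|X[k]|² = N·Σ|x[n]|² = 4·9.0000 = 36.0000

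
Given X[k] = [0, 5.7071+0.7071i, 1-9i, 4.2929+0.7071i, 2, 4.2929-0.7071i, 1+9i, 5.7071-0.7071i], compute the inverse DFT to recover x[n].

x[n] = (1/8) Σ(k=0 to 7) X[k] · e^(2πikn/8)

Computing each x[n]:
x[0] = 3
x[1] = 2
x[2] = 0
x[3] = -3
x[4] = -2
x[5] = 2
x[6] = 0
x[7] = -2

x = [3, 2, 0, -3, -2, 2, 0, -2]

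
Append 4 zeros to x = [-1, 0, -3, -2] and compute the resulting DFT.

Original 4-point DFT: [-6, 2-2i, -2, 2+2i]
Zero-padded 8-point DFT provides frequency interpolation.

DFT_8([x, 0, ...]) = [-6, 0.4142+4.4142i, 2-2i, -2.4142-1.5858i, -2, -2.4142+1.5858i, 2+2i, 0.4142-4.4142i]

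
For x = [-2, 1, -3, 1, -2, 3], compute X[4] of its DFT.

X[4] = Σ(n=0 to 5) x[n] · ω_6^(4n) where ω_6 = e^(-2πi/6)
= (-2)·ω_6^0 + (1)·ω_6^4 + (-3)·ω_6^8 + (1)·ω_6^12 + (-2)·ω_6^16 + (3)·ω_6^20

X[4] = -0.5000-0.8660i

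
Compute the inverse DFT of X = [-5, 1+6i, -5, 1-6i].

x[n] = (1/4) Σ(k=0 to 3) X[k] · e^(2πikn/4)

Computing each x[n]:
x[0] = -2
x[1] = -3
x[2] = -3
x[3] = 3

x = [-2, -3, -3, 3]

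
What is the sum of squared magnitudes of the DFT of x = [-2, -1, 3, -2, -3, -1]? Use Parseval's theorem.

Parseval: Σ|x[n]|² = (1/N)Σ|X[k]|², so Σ|X[k]|² = N·Σ|x[n]|² = 6·28.0000

Σ|X[k]|² = N·Σ|x[n]|² = 6·28.0000 = 168.0000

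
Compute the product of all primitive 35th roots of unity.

The primitive 35th roots of unity are ω_35^k for k coprime to 35: k ∈ {1, 2, 3, 4, 6, 8, 9, 11, 12, 13, 16, 17, 18, 19, 22, 23, 24, 26, 27, 29, 31, 32, 33, 34}
Their product equals the constant term of the cyclotomic polynomial Φ_35(x) up to sign.
For n ≥ 3, the product of all primitive nth roots of unity is 1. (For n=1 it is 1; for n=2 it is -1.)

1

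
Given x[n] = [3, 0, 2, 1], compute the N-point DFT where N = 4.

X[k] = Σ(n=0 to 3) x[n] · ω_4^(nk)
where ω_4 = e^(-2πi/4)

Computing each X[k]:
X[0] = 6
X[1] = 1+1i
X[2] = 4
X[3] = 1-1i

X = [6, 1+1i, 4, 1-1i]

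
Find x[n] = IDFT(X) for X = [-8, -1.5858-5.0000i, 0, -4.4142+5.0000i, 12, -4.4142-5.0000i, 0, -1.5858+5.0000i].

x[n] = (1/8) Σ(k=0 to 7) X[k] · e^(2πikn/8)

Computing each x[n]:
x[0] = -1
x[1] = -2
x[2] = 3
x[3] = -3
x[4] = 2
x[5] = -3
x[6] = -2
x[7] = -2

x = [-1, -2, 3, -3, 2, -3, -2, -2]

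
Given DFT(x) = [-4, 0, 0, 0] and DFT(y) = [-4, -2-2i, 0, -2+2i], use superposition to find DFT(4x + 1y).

By linearity: DFT(4x + 1y) = 4·DFT(x) + 1·DFT(y)
= 4·[-4, 0, 0, 0] + 1·[-4, -2-2i, 0, -2+2i]

Computing element-wise:
Z[0] = 4·(-4) + 1·(-4) = -20
Z[1] = 4·(0) + 1·(-2-2i) = -2-2i
Z[2] = 4·(0) + 1·(0) = 0
Z[3] = 4·(0) + 1·(-2+2i) = -2+2i

DFT(4x + 1y) = 4·X + 1·Y = [-20, -2-2i, 0, -2+2i]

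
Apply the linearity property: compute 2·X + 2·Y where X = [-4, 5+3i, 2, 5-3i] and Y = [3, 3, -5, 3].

By linearity: DFT(2x + 2y) = 2·DFT(x) + 2·DFT(y)
= 2·[-4, 5+3i, 2, 5-3i] + 2·[3, 3, -5, 3]

Computing element-wise:
Z[0] = 2·(-4) + 2·(3) = -2
Z[1] = 2·(5+3i) + 2·(3) = 16+6i
Z[2] = 2·(2) + 2·(-5) = -6
Z[3] = 2·(5-3i) + 2·(3) = 16-6i

DFT(2x + 2y) = 2·X + 2·Y = [-2, 16+6i, -6, 16-6i]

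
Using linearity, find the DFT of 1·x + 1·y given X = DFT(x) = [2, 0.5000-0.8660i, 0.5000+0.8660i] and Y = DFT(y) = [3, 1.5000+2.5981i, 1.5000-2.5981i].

By linearity: DFT(1x + 1y) = 1·DFT(x) + 1·DFT(y)
= 1·[2, 0.5000-0.8660i, 0.5000+0.8660i] + 1·[3, 1.5000+2.5981i, 1.5000-2.5981i]

Computing element-wise:
Z[0] = 1·(2) + 1·(3) = 5
Z[1] = 1·(0.5000-0.8660i) + 1·(1.5000+2.5981i) = 2.0000+1.7321i
Z[2] = 1·(0.5000+0.8660i) + 1·(1.5000-2.5981i) = 2.0000-1.7321i

DFT(1x + 1y) = 1·X + 1·Y = [5, 2.0000+1.7321i, 2.0000-1.7321i]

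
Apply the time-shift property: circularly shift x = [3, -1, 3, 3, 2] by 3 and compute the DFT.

Time shift by 3: X_shifted[k] = ω_5^(3k) · X[k]
Shifted x = [3, 3, 2, 3, -1]

DFT(x[n-3]) = [10, -0.4271-3.2164i, 2.9271-3.3022i, 2.9271+3.3022i, -0.4271+3.2164i]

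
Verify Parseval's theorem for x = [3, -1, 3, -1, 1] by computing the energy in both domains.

Time domain:
Σ|x[n]|² = |3|² + |-1|² + |3|² + |-1|² + |1|² = 21.0000

Frequency domain:
(1/5)Σ|X[k]|² = (1/5)(|5|² + |1.3820-0.4490i|² + |3.6180+4.9798i|² + |3.6180-4.9798i|² + |1.3820+0.4490i|²) = (1/5)·105.0000 = 21.0000

Both sides agree, confirming Parseval's theorem.

Σ|x[n]|² = (1/N)Σ|X[k]|² = 21.0000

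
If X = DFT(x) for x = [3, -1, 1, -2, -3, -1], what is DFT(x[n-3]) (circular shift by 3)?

Time shift by 3: X_shifted[k] = ω_6^(3k) · X[k]
Shifted x = [-2, -3, -1, 3, -1, 1]

DFT(x[n-3]) = [-3, -5.0000+3.4641i, 3.0000+3.4641i, -5, 3.0000-3.4641i, -5.0000-3.4641i]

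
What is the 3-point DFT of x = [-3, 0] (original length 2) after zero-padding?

Original 2-point DFT: [-3, -3]
Zero-padded 3-point DFT provides frequency interpolation.

DFT_3([x, 0, ...]) = [-3, -3, -3]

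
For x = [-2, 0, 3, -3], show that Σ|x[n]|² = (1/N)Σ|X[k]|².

Time domain:
Σ|x[n]|² = |-2|² + |0|² + |3|² + |-3|² = 22.0000

Frequency domain:
(1/4)Σ|X[k]|² = (1/4)(|-2|² + |-5-3i|² + |4|² + |-5+3i|²) = (1/4)·88.0000 = 22.0000

Both sides agree, confirming Parseval's theorem.

Σ|x[n]|² = (1/N)Σ|X[k]|² = 22.0000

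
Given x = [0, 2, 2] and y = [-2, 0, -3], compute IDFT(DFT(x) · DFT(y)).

(x ⊛ y)[n] = Σ(m=0 to 2) x[m] · y[(n-m) mod 3]

Computing each output sample:
(x ⊛ y)[0] = -6
(x ⊛ y)[1] = -10
(x ⊛ y)[2] = -4

x ⊛ y = [-6, -10, -4]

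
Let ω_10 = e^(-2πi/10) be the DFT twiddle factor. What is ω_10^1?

ω_10^1 = e^(-2πi·1/10)
= cos(-2π·1/10) + i·sin(-2π·1/10)
= cos(-2π/10) + i·sin(-2π/10)

ω_10^1 = cos(-2π/10) + i·sin(-2π/10) = 0.8090-0.5878i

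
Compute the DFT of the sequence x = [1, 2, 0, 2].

X[k] = Σ(n=0 to 3) x[n] · ω_4^(nk)
where ω_4 = e^(-2πi/4)

Computing each X[k]:
X[0] = 5
X[1] = 1
X[2] = -3
X[3] = 1

X = [5, 1, -3, 1]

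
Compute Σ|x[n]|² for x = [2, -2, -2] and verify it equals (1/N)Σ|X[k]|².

Time domain:
Σ|x[n]|² = |2|² + |-2|² + |-2|² = 12.0000

Frequency domain:
(1/3)Σ|X[k]|² = (1/3)(|-2|² + |4|² + |4|²) = (1/3)·36.0000 = 12.0000

Both sides agree, confirming Parseval's theorem.

Σ|x[n]|² = (1/N)Σ|X[k]|² = 12.0000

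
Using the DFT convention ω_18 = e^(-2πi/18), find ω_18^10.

ω_18^10 = e^(-2πi·10/18)
= cos(-2π·10/18) + i·sin(-2π·10/18)
= cos(-20π/18) + i·sin(-20π/18)

ω_18^10 = cos(-20π/18) + i·sin(-20π/18) = -0.9397+0.3420i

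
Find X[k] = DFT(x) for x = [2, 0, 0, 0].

X[k] = Σ(n=0 to 3) x[n] · ω_4^(nk)
where ω_4 = e^(-2πi/4)

Computing each X[k]:
X[0] = 2
X[1] = 2
X[2] = 2
X[3] = 2

X = [2, 2, 2, 2]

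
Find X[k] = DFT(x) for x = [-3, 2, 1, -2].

X[k] = Σ(n=0 to 3) x[n] · ω_4^(nk)
where ω_4 = e^(-2πi/4)

Computing each X[k]:
X[0] = -2
X[1] = -4-4i
X[2] = -2
X[3] = -4+4i

X = [-2, -4-4i, -2, -4+4i]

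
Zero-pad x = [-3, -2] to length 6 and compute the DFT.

Original 2-point DFT: [-5, -1]
Zero-padded 6-point DFT provides frequency interpolation.

DFT_6([x, 0, ...]) = [-5, -4.0000+1.7321i, -2.0000+1.7321i, -1, -2.0000-1.7321i, -4.0000-1.7321i]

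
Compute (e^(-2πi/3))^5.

Since ω_3^3 = 1, powers reduce modulo 3.
5 mod 3 = 2
So ω_3^5 = ω_3^2 = e^(-2πi·2/3)

ω_3^5 = ω_3^2 = -0.5000+0.8660i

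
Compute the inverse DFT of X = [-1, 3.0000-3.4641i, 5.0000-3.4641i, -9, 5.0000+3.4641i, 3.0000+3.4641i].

x[n] = (1/6) Σ(k=0 to 5) X[k] · e^(2πikn/6)

Computing each x[n]:
x[0] = 1
x[1] = 3
x[2] = -3
x[3] = 2
x[4] = -3
x[5] = -1

x = [1, 3, -3, 2, -3, -1]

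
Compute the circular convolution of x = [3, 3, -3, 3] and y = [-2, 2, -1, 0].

(x ⊛ y)[n] = Σ(m=0 to 3) x[m] · y[(n-m) mod 4]

Computing each output sample:
(x ⊛ y)[0] = 3
(x ⊛ y)[1] = -3
(x ⊛ y)[2] = 9
(x ⊛ y)[3] = -15

x ⊛ y = [3, -3, 9, -15]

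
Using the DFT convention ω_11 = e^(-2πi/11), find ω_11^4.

ω_11^4 = e^(-2πi·4/11)
= cos(-2π·4/11) + i·sin(-2π·4/11)
= cos(-8π/11) + i·sin(-8π/11)

ω_11^4 = cos(-8π/11) + i·sin(-8π/11) = -0.6549-0.7557i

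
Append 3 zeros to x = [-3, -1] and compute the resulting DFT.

Original 2-point DFT: [-4, -2]
Zero-padded 5-point DFT provides frequency interpolation.

DFT_5([x, 0, ...]) = [-4, -3.3090+0.9511i, -2.1910+0.5878i, -2.1910-0.5878i, -3.3090-0.9511i]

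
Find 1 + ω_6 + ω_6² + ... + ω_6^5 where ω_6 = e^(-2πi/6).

Sum of all nth roots of unity equals 0 for n > 1 (geometric series with r ≠ 1).

0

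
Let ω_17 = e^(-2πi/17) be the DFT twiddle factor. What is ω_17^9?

ω_17^9 = e^(-2πi·9/17)
= cos(-2π·9/17) + i·sin(-2π·9/17)
= cos(-18π/17) + i·sin(-18π/17)

ω_17^9 = cos(-18π/17) + i·sin(-18π/17) = -0.9830+0.1837i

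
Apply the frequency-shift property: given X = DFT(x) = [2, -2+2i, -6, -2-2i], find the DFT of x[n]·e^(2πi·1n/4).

Modulation property: DFT(ω_4^(-1n)·x[n]) = X[(k-1) mod 4], so circularly shift X by 1 positions.

X[k-1] = [-2-2i, 2, -2+2i, -6]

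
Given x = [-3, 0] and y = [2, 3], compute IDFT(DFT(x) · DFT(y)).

(x ⊛ y)[n] = Σ(m=0 to 1) x[m] · y[(n-m) mod 2]

Computing each output sample:
(x ⊛ y)[0] = -6
(x ⊛ y)[1] = -9

x ⊛ y = [-6, -9]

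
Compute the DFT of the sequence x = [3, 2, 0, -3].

X[k] = Σ(n=0 to 3) x[n] · ω_4^(nk)
where ω_4 = e^(-2πi/4)

Computing each X[k]:
X[0] = 2
X[1] = 3-5i
X[2] = 4
X[3] = 3+5i

X = [2, 3-5i, 4, 3+5i]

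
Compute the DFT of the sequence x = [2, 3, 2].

X[k] = Σ(n=0 to 2) x[n] · ω_3^(nk)
where ω_3 = e^(-2πi/3)

Computing each X[k]:
X[0] = 7
X[1] = -0.5000-0.8660i
X[2] = -0.5000+0.8660i

X = [7, -0.5000-0.8660i, -0.5000+0.8660i]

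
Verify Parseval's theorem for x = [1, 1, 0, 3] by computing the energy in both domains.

Time domain:
Σ|x[n]|² = |1|² + |1|² + |0|² + |3|² = 11.0000

Frequency domain:
(1/4)Σ|X[k]|² = (1/4)(|5|² + |1+2i|² + |-3|² + |1-2i|²) = (1/4)·44.0000 = 11.0000

Both sides agree, confirming Parseval's theorem.

Σ|x[n]|² = (1/N)Σ|X[k]|² = 11.0000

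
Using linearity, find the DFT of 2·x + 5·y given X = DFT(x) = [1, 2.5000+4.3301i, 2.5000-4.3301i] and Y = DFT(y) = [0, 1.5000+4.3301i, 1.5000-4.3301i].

By linearity: DFT(2x + 5y) = 2·DFT(x) + 5·DFT(y)
= 2·[1, 2.5000+4.3301i, 2.5000-4.3301i] + 5·[0, 1.5000+4.3301i, 1.5000-4.3301i]

Computing element-wise:
Z[0] = 2·(1) + 5·(0) = 2
Z[1] = 2·(2.5000+4.3301i) + 5·(1.5000+4.3301i) = 12.5000+30.3107i
Z[2] = 2·(2.5000-4.3301i) + 5·(1.5000-4.3301i) = 12.5000-30.3107i

DFT(2x + 5y) = 2·X + 5·Y = [2, 12.5000+30.3107i, 12.5000-30.3107i]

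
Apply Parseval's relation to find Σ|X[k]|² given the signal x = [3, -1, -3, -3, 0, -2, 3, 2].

Parseval: Σ|x[n]|² = (1/N)Σ|X[k]|², so Σ|X[k]|² = N·Σ|x[n]|² = 8·45.0000

Σ|X[k]|² = N·Σ|x[n]|² = 8·45.0000 = 360.0000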